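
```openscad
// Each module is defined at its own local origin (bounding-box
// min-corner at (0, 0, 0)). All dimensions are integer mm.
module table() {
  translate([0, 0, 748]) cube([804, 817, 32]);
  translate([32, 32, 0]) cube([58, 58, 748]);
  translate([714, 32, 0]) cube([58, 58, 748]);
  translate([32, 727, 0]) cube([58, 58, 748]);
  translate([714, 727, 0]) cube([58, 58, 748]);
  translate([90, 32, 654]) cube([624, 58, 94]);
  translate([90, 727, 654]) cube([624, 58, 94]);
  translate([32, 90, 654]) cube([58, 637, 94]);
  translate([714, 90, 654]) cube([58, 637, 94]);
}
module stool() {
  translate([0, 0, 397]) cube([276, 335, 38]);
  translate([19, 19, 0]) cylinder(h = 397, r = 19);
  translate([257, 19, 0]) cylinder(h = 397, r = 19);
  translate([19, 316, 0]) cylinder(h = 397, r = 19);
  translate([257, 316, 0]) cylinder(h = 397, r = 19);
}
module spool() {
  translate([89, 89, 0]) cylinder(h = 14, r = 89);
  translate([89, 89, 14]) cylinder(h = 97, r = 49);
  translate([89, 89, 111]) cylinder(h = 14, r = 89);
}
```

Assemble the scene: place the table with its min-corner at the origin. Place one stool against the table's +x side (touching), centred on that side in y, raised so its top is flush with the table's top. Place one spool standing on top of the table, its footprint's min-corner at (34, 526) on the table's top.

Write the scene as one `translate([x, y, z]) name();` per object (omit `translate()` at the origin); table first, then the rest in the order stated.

table();
translate([804, 241, 345]) stool();
translate([34, 526, 780]) spool();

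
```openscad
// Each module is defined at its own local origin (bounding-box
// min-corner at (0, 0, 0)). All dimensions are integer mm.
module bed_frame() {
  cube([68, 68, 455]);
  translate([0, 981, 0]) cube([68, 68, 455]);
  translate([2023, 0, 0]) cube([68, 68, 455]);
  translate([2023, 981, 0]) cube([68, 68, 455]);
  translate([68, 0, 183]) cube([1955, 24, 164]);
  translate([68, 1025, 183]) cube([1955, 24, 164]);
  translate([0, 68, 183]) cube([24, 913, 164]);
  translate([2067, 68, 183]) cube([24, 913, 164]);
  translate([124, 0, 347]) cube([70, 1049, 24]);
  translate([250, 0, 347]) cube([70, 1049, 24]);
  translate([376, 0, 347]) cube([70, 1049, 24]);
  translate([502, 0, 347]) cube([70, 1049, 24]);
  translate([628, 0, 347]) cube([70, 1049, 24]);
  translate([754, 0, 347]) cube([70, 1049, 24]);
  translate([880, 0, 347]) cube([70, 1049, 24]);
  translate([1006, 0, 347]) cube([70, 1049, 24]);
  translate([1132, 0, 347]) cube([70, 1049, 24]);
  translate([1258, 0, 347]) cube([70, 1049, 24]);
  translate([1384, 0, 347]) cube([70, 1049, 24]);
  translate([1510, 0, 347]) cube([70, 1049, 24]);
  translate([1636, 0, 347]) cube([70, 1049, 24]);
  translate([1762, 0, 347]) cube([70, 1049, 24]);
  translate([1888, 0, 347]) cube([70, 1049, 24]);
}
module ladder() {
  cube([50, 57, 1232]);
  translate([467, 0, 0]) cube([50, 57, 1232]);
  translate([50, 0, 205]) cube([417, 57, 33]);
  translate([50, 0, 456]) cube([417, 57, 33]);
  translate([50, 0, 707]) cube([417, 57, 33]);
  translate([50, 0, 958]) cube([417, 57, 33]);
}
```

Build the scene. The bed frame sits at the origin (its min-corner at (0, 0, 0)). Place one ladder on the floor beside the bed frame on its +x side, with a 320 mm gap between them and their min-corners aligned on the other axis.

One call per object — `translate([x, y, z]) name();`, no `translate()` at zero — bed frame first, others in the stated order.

bed_frame();
translate([2411, 0, 0]) ladder();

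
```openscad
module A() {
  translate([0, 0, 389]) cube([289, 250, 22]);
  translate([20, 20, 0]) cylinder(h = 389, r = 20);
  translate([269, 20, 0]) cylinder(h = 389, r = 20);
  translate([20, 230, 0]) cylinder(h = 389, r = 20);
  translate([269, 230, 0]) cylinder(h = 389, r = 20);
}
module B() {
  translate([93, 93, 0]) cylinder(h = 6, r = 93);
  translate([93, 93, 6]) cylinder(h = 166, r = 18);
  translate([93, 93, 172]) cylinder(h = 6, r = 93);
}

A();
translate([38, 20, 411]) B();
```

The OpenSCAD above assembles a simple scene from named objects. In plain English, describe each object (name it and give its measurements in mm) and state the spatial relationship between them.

A is a four-legged stool. The seat is 289×250 mm, 22 mm thick, top at z = 411 mm. It stands on four round legs, each 40 mm in diameter, from z = 0 to the seat underside, each leg's axis is inset half a diameter from the nearest pair of seat edges (so the leg's bounding box is flush with the corner).

B is a spool: two coaxial disc flanges of radius 93 mm and thickness 6 mm, joined by a core cylinder of radius 18 mm and height 166 mm. The lower flange rests on z = 0 and the three cylinders share a vertical axis.

The spool is on top of the stool.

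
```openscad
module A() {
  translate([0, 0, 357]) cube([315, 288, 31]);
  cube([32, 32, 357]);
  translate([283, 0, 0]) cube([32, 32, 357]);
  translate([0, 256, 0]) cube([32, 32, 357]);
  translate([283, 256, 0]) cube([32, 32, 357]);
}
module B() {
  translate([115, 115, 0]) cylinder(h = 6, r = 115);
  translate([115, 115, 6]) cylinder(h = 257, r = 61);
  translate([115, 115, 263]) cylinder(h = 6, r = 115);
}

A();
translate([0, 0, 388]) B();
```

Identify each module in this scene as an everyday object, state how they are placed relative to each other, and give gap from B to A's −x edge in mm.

A is a stool. B is a spool. The spool is on top of the stool. The gap from the spool to the stool's −x edge is 0 mm.

The spool's min-x is at 0; the stool's min-x is 0; gap = 0 mm.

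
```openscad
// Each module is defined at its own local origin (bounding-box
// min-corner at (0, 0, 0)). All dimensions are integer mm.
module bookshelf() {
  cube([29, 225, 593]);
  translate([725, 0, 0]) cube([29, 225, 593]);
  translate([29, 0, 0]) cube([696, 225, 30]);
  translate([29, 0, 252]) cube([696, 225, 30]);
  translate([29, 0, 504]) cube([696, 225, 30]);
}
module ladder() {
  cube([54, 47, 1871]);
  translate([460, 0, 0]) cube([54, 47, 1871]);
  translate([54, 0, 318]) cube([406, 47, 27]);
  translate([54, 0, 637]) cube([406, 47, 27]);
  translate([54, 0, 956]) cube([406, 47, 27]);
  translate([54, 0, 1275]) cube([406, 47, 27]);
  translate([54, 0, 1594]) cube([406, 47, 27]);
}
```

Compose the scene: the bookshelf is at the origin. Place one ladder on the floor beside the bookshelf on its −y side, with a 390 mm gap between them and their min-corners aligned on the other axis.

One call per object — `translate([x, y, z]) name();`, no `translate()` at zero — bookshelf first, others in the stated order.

bookshelf();
translate([0, -437, 0]) ladder();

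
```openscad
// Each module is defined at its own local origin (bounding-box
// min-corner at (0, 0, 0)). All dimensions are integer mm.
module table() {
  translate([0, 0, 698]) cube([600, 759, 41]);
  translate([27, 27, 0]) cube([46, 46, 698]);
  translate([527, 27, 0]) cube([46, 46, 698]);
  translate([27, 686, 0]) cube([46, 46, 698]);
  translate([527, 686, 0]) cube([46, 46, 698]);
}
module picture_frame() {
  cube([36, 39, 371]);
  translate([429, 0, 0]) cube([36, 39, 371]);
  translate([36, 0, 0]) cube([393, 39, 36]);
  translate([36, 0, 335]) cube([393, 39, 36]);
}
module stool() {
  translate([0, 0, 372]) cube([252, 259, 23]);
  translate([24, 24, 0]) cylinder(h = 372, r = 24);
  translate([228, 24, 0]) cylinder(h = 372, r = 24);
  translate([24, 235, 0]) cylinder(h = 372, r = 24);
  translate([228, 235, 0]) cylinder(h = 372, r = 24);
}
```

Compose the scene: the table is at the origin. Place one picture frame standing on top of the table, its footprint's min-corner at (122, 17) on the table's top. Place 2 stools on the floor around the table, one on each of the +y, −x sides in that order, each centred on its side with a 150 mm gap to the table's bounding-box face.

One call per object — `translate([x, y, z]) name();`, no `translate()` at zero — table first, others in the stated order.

table();
translate([122, 17, 739]) picture_frame();
translate([174, 909, 0]) stool();
translate([-402, 250, 0]) stool();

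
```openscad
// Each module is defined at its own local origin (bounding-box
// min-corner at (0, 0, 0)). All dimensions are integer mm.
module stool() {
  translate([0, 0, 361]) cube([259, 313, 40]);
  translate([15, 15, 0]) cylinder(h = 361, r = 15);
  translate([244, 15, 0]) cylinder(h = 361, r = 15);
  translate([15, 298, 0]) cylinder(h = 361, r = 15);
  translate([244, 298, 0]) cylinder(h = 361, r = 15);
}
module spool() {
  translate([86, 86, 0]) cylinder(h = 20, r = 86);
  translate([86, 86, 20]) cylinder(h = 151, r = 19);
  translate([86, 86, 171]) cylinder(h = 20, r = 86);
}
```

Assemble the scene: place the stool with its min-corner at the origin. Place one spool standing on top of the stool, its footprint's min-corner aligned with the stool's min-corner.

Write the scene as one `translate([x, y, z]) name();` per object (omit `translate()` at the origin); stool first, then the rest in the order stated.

stool();
translate([0, 0, 401]) spool();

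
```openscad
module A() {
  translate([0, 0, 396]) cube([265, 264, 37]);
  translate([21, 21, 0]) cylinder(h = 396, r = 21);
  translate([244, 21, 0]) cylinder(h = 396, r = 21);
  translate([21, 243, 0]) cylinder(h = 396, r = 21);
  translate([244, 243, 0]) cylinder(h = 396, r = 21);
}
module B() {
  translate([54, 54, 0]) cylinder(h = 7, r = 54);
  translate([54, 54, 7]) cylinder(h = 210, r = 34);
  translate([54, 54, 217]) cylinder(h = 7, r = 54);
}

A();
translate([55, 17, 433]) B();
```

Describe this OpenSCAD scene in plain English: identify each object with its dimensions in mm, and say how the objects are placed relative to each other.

A is a four-legged stool. The seat is 265×264 mm, 37 mm thick, top at z = 433 mm. It stands on four round legs, each 42 mm in diameter, from z = 0 to the seat underside, each leg's axis is inset half a diameter from the nearest pair of seat edges (so the leg's bounding box is flush with the corner).

B is a spool: two coaxial disc flanges of radius 54 mm and thickness 7 mm, joined by a core cylinder of radius 34 mm and height 210 mm. The lower flange rests on z = 0 and the three cylinders share a vertical axis.

The spool is on top of the stool.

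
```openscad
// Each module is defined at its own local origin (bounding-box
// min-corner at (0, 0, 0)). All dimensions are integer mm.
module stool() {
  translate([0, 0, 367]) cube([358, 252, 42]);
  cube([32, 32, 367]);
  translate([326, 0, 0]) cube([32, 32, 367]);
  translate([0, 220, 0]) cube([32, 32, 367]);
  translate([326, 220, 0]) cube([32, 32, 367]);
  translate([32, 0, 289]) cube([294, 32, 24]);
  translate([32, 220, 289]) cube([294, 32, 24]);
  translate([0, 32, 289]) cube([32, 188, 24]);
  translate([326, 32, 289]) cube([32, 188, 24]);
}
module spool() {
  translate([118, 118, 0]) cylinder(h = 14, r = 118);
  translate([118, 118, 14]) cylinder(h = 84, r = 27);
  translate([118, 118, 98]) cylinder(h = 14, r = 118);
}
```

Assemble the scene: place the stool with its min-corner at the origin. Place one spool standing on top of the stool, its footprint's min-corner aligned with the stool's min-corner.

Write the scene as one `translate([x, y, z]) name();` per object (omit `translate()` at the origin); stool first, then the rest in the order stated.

stool();
translate([0, 0, 409]) spool();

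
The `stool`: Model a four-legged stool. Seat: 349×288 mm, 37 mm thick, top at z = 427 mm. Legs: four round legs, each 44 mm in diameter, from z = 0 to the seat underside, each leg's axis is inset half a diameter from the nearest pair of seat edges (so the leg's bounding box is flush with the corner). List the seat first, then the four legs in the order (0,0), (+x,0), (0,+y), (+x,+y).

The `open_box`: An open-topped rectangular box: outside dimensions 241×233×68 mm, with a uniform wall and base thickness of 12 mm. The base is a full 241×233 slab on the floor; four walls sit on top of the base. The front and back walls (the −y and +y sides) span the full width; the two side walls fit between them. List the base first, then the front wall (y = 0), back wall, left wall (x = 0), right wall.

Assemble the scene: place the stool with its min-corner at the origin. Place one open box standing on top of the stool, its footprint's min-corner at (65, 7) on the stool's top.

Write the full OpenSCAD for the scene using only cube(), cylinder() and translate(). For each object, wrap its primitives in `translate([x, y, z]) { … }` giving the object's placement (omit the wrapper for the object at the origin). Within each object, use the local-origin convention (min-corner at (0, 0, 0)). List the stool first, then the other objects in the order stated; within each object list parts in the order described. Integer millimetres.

translate([0, 0, 390]) cube([349, 288, 37]);
translate([22, 22, 0]) cylinder(h = 390, r = 22);
translate([327, 22, 0]) cylinder(h = 390, r = 22);
translate([22, 266, 0]) cylinder(h = 390, r = 22);
translate([327, 266, 0]) cylinder(h = 390, r = 22);
translate([65, 7, 427]) {
  cube([241, 233, 12]);
  translate([0, 0, 12]) cube([241, 12, 56]);
  translate([0, 221, 12]) cube([241, 12, 56]);
  translate([0, 12, 12]) cube([12, 209, 56]);
  translate([229, 12, 12]) cube([12, 209, 56]);
}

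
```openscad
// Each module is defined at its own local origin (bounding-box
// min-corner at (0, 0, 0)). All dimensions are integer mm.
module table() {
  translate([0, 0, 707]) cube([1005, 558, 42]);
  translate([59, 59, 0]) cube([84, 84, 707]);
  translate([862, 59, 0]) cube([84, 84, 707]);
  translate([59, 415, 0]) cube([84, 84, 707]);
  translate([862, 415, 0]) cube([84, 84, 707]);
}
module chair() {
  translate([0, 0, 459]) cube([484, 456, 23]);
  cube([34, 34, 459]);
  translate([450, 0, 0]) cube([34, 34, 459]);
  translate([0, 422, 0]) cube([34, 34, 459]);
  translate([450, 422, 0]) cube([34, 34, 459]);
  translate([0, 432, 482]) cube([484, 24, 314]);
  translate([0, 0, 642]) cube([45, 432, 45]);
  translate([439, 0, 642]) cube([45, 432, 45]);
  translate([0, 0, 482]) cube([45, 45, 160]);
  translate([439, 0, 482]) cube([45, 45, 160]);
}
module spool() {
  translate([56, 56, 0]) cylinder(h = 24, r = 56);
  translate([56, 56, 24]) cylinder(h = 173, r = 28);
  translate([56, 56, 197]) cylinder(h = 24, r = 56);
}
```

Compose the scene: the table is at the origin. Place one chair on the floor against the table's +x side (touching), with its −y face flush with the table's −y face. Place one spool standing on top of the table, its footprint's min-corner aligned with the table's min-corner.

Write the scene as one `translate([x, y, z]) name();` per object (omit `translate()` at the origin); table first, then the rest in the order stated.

table();
translate([1005, 0, 0]) chair();
translate([0, 0, 749]) spool();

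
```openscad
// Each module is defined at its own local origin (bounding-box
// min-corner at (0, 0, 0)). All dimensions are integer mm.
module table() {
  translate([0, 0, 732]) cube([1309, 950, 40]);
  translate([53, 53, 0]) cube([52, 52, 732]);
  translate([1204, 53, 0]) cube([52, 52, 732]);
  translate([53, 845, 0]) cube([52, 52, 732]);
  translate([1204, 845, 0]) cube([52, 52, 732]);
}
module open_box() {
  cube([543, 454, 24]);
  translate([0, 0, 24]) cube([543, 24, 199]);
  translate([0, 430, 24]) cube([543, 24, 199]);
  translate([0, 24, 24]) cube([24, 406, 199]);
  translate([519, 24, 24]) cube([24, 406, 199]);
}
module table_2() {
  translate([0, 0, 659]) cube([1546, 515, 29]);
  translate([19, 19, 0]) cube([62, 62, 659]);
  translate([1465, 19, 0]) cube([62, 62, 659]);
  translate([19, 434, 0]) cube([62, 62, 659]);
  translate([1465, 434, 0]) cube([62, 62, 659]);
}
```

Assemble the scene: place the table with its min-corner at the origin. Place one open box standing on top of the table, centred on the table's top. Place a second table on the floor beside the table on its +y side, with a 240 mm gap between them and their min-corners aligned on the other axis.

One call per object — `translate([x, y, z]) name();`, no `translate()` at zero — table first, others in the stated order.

table();
translate([383, 248, 772]) open_box();
translate([0, 1190, 0]) table_2();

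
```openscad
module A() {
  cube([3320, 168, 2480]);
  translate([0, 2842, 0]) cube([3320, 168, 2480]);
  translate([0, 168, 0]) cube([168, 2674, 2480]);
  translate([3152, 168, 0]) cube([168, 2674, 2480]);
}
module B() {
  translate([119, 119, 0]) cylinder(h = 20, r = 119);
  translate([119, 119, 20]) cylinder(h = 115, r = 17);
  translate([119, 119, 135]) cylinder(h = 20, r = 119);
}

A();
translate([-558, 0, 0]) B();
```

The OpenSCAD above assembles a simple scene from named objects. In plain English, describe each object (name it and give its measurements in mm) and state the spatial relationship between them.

A is the wall frame of a small rectangular building: four walls, each 2480 mm tall and 168 mm thick, enclosing a footprint 3320 mm (x) by 3010 mm (y) outside-to-outside, with no floor or roof. The front and back walls (the −y and +y sides) span the full width; the two side walls fit between them.

B is a spool: two coaxial disc flanges of radius 119 mm and thickness 20 mm, joined by a core cylinder of radius 17 mm and height 115 mm. The lower flange rests on z = 0 and the three cylinders share a vertical axis.

The spool is on the floor beside the house frame on its −x side.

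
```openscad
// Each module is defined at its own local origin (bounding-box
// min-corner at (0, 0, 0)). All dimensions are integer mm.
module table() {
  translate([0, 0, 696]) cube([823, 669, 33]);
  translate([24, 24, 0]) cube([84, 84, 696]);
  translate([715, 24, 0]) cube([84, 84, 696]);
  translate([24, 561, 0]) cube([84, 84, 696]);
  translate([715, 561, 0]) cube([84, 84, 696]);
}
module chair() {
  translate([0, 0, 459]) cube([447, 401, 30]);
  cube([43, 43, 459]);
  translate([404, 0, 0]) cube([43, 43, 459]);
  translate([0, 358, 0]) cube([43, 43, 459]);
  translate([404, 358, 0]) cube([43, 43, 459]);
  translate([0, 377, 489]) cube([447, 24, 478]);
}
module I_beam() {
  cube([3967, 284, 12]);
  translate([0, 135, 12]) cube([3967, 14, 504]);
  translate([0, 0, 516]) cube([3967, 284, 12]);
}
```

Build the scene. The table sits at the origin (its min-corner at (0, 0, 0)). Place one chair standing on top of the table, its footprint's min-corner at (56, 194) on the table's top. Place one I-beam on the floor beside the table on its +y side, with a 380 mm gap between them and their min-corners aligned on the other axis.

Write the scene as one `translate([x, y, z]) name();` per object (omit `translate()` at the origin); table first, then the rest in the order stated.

table();
translate([56, 194, 729]) chair();
translate([0, 1049, 0]) I_beam();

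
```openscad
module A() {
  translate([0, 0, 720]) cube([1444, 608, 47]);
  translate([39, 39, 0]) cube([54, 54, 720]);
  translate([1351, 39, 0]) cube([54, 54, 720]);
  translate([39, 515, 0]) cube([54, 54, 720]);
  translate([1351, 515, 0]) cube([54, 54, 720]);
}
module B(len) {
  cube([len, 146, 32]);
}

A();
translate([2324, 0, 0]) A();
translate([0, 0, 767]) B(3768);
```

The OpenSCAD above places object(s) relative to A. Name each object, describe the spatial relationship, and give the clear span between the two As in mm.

A is a table. B is a beam. A beam spans the tops of two tables. The clear span between the two tables is 880 mm.

Second table starts at x = 2324; first ends at x = 1444; clear span = 2324 − 1444 = 880 mm.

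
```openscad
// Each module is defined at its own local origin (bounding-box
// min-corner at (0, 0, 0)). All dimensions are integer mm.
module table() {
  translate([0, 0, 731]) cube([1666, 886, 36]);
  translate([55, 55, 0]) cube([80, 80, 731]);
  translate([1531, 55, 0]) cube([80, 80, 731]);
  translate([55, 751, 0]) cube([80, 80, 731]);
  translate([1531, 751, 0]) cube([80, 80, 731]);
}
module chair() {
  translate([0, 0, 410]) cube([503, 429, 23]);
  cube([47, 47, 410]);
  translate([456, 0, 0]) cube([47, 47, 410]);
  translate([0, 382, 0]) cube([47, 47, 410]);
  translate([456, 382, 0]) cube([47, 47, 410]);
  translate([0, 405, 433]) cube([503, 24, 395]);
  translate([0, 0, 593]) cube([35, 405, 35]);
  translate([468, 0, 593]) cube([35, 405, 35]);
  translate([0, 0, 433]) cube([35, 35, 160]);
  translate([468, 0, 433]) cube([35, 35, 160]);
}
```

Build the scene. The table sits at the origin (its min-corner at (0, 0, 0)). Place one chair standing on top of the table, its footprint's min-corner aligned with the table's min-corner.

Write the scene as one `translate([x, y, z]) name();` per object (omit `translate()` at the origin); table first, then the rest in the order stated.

table();
translate([0, 0, 767]) chair();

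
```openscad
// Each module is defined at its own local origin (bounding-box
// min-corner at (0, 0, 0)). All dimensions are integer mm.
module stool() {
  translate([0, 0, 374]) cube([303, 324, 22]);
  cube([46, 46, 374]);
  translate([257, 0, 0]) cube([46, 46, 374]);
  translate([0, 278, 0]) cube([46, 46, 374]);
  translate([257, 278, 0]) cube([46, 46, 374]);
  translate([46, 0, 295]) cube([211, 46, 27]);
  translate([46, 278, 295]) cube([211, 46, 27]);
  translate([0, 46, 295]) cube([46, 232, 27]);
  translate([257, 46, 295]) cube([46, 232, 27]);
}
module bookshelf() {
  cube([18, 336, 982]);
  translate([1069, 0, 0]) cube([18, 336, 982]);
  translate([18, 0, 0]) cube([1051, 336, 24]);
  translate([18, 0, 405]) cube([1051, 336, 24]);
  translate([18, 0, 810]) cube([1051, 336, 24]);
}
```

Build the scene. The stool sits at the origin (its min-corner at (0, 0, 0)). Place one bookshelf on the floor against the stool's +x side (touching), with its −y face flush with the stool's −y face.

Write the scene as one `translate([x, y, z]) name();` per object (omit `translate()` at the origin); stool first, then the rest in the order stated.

stool();
translate([303, 0, 0]) bookshelf();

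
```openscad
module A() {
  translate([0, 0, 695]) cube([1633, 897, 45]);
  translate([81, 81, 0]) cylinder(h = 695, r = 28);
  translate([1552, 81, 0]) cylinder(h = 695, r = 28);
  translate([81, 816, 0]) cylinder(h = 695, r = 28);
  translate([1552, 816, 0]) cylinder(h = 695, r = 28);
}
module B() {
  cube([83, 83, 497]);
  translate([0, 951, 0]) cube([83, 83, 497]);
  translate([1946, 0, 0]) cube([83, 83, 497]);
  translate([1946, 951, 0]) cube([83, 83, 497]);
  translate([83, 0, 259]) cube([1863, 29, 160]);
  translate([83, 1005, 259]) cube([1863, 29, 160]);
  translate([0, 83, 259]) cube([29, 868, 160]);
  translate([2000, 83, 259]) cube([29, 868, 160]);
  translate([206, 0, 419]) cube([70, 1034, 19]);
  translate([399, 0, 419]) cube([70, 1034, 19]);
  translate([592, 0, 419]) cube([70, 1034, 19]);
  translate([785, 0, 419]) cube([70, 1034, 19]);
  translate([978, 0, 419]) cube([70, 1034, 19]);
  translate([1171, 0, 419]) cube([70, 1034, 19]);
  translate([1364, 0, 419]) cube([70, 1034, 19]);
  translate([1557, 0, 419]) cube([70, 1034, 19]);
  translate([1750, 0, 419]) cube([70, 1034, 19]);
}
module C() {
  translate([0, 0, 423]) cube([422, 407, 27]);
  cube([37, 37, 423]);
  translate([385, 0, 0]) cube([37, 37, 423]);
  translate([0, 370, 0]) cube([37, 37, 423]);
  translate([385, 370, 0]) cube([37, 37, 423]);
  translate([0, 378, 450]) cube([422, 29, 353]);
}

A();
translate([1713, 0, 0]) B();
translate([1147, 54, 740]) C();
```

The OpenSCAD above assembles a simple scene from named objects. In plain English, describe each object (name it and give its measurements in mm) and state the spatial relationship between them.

A is a table: top 1633 mm (x) × 897 mm (y), 45 mm thick, upper face at z = 740 mm, on four round legs of 56 mm diameter, each leg's bounding box inset 53 mm from the nearest pair of top edges, running from z = 0 to the bottom of the top.

B is a bed frame 2029 mm long (x) by 1034 mm wide (y). Four 83×83 mm corner posts, 497 mm tall, at the corners of the footprint. Four rails of 29 mm thickness and 160 mm height run between adjacent posts with their undersides at z = 259 mm, their outer faces flush with the outside of the frame (the two x-running rails run between the posts' inner faces; the two y-running rails run between the posts' inner faces). 9 slats, each 70 mm wide (x) and 19 mm thick, lie across the top of the two x-running rails, running the full 1034 mm width of the frame in y; the slats are evenly spaced along x between the inner faces of the end posts with equal gaps (rounded down to the nearest mm) at the −x end and between each pair — any rounding remainder accumulates at the +x end.

C is a chair. The seat is a 422×407×27 mm slab with its top at z = 450 mm, on four 37×37 mm corner legs (flush with the seat edges, standing on z = 0). A flat backrest 29 mm thick, 353 mm tall, spans the full seat width and rises from the seat top along its +y edge, rear face flush with the rear of the seat.

The bed frame is on the floor beside the table on its +x side. The chair is on top of the table.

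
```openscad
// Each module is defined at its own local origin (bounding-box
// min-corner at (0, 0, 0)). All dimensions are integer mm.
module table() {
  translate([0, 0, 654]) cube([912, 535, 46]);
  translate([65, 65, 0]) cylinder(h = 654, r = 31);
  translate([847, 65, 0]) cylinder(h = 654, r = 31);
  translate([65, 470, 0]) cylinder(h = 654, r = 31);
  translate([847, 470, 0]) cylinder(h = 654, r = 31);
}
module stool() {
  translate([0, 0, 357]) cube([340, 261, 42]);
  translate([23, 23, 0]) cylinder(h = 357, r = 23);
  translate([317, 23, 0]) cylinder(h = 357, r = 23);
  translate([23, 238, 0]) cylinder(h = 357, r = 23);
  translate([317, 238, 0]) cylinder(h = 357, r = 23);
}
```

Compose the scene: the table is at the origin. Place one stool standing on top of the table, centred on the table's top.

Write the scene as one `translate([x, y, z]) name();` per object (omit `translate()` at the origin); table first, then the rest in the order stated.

table();
translate([286, 137, 700]) stool();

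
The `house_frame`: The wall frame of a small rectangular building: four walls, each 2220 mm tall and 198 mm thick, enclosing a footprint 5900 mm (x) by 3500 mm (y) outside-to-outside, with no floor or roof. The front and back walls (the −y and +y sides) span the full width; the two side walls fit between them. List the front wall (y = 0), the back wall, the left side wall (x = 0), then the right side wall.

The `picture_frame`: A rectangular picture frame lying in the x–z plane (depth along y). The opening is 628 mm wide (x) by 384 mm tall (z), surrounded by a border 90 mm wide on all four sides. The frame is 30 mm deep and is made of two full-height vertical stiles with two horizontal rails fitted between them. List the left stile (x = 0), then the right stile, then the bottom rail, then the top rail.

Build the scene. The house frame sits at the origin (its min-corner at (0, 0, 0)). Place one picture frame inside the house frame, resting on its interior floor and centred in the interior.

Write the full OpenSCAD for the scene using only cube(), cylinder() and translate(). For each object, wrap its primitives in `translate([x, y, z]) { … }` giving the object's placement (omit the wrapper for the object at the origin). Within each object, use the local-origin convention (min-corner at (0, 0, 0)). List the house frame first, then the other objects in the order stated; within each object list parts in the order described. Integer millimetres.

cube([5900, 198, 2220]);
translate([0, 3302, 0]) cube([5900, 198, 2220]);
translate([0, 198, 0]) cube([198, 3104, 2220]);
translate([5702, 198, 0]) cube([198, 3104, 2220]);
translate([2546, 1735, 0]) {
  cube([90, 30, 564]);
  translate([718, 0, 0]) cube([90, 30, 564]);
  translate([90, 0, 0]) cube([628, 30, 90]);
  translate([90, 0, 474]) cube([628, 30, 90]);
}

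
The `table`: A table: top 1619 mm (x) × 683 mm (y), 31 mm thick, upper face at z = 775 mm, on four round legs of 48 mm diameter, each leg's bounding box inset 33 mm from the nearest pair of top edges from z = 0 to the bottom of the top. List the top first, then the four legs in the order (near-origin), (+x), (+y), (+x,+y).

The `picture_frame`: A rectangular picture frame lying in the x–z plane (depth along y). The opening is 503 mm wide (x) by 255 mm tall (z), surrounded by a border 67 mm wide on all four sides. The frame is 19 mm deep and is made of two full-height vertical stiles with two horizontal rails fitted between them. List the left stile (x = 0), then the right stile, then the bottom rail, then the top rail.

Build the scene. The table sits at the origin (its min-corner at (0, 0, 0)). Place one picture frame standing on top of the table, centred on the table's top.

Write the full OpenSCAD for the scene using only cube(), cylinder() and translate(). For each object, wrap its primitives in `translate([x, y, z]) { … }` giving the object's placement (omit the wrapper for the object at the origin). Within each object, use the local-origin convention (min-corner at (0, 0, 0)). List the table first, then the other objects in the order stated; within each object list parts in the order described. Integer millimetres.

translate([0, 0, 744]) cube([1619, 683, 31]);
translate([57, 57, 0]) cylinder(h = 744, r = 24);
translate([1562, 57, 0]) cylinder(h = 744, r = 24);
translate([57, 626, 0]) cylinder(h = 744, r = 24);
translate([1562, 626, 0]) cylinder(h = 744, r = 24);
translate([491, 332, 775]) {
  cube([67, 19, 389]);
  translate([570, 0, 0]) cube([67, 19, 389]);
  translate([67, 0, 0]) cube([503, 19, 67]);
  translate([67, 0, 322]) cube([503, 19, 67]);
}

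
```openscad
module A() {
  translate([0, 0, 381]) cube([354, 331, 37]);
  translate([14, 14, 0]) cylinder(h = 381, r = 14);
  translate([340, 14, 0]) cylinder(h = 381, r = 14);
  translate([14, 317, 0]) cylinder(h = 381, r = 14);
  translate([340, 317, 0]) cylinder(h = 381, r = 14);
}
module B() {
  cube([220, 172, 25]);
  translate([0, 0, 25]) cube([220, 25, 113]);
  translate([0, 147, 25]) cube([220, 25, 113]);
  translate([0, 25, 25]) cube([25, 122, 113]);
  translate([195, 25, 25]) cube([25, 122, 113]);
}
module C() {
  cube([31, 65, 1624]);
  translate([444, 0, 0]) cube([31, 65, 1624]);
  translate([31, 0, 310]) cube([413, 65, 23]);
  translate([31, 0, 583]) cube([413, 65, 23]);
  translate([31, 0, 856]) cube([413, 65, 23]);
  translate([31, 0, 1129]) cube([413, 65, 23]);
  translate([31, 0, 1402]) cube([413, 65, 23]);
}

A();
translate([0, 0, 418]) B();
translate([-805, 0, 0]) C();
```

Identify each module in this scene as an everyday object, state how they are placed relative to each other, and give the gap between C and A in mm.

A is a stool. B is an open box. C is a ladder. The open box is on top of the stool. The ladder is on the floor beside the stool on its −x side. The gap between the ladder and the stool is 330 mm.

The ladder's nearest face is 330 mm from the stool's −x face.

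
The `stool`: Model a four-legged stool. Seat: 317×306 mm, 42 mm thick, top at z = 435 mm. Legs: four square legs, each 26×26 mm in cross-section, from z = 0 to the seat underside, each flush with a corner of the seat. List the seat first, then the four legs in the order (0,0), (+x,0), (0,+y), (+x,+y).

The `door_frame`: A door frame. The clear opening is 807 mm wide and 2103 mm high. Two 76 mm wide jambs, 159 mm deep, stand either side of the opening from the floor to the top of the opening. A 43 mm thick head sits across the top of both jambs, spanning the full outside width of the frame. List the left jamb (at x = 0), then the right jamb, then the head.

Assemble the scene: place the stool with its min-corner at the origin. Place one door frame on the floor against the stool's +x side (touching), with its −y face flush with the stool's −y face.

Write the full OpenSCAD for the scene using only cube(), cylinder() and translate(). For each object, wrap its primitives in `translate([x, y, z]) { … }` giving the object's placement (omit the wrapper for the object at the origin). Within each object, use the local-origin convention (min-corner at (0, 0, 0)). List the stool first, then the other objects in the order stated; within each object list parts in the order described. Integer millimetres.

translate([0, 0, 393]) cube([317, 306, 42]);
cube([26, 26, 393]);
translate([291, 0, 0]) cube([26, 26, 393]);
translate([0, 280, 0]) cube([26, 26, 393]);
translate([291, 280, 0]) cube([26, 26, 393]);
translate([317, 0, 0]) {
  cube([76, 159, 2103]);
  translate([883, 0, 0]) cube([76, 159, 2103]);
  translate([0, 0, 2103]) cube([959, 159, 43]);
}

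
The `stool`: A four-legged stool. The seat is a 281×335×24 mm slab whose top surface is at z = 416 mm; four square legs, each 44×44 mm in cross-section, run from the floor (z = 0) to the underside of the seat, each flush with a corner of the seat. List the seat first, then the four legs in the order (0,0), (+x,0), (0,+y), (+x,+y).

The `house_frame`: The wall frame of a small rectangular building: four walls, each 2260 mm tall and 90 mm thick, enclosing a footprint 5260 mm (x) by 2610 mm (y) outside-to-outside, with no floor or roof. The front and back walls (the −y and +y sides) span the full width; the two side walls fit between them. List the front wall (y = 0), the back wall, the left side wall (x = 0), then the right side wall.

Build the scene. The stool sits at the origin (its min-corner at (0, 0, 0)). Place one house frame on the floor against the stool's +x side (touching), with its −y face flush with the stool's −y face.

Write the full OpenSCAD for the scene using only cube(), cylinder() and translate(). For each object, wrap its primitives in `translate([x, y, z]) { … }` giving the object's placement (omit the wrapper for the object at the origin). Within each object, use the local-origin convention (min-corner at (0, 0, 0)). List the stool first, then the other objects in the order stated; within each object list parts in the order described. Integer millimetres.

translate([0, 0, 392]) cube([281, 335, 24]);
cube([44, 44, 392]);
translate([237, 0, 0]) cube([44, 44, 392]);
translate([0, 291, 0]) cube([44, 44, 392]);
translate([237, 291, 0]) cube([44, 44, 392]);
translate([281, 0, 0]) {
  cube([5260, 90, 2260]);
  translate([0, 2520, 0]) cube([5260, 90, 2260]);
  translate([0, 90, 0]) cube([90, 2430, 2260]);
  translate([5170, 90, 0]) cube([90, 2430, 2260]);
}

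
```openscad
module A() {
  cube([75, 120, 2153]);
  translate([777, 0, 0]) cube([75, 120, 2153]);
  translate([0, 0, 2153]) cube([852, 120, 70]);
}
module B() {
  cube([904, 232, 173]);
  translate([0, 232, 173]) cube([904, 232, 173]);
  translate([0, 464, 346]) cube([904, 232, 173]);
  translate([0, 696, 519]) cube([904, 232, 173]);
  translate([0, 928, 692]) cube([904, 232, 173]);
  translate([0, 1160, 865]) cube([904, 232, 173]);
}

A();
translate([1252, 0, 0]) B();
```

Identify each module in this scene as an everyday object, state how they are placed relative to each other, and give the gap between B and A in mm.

A is a door frame. B is a staircase. The staircase is on the floor beside the door frame on its +x side. The gap between the staircase and the door frame is 400 mm.

The staircase's nearest face is 400 mm from the door frame's +x face.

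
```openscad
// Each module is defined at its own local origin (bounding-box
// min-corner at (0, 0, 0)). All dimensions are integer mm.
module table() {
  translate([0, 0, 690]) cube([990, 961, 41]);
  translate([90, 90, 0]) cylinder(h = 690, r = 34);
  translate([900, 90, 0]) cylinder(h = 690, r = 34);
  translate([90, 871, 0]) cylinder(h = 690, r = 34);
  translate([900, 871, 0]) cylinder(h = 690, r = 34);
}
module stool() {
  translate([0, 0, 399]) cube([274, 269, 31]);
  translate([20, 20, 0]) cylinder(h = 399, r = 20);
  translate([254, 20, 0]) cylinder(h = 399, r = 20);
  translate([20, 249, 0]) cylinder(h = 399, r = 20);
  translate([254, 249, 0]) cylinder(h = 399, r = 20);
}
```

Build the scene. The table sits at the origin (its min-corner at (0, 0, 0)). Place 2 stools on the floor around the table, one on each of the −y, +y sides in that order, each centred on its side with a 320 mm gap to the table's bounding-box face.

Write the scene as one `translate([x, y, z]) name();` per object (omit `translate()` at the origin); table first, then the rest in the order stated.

table();
translate([358, -589, 0]) stool();
translate([358, 1281, 0]) stool();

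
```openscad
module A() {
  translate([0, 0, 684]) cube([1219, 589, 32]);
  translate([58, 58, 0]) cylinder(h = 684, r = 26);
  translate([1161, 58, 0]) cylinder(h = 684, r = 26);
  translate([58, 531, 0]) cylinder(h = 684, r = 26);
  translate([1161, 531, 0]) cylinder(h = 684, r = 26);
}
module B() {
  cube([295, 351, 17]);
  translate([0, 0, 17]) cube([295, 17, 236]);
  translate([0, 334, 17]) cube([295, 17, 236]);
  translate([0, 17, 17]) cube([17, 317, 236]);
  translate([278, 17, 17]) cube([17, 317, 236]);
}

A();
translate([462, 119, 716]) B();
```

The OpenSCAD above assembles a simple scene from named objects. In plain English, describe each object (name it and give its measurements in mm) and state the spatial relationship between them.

A is a table: top 1219 mm (x) × 589 mm (y), 32 mm thick, upper face at z = 716 mm, on four round legs of 52 mm diameter, each leg's bounding box inset 32 mm from the nearest pair of top edges, running from z = 0 to the bottom of the top.

B is an open-topped rectangular box: outside dimensions 295×351×253 mm, with a uniform wall and base thickness of 17 mm. The base is a full 295×351 slab on the floor; four walls sit on top of the base. The front and back walls (the −y and +y sides) span the full width; the two side walls fit between them.

The open box is on top of the table, centred.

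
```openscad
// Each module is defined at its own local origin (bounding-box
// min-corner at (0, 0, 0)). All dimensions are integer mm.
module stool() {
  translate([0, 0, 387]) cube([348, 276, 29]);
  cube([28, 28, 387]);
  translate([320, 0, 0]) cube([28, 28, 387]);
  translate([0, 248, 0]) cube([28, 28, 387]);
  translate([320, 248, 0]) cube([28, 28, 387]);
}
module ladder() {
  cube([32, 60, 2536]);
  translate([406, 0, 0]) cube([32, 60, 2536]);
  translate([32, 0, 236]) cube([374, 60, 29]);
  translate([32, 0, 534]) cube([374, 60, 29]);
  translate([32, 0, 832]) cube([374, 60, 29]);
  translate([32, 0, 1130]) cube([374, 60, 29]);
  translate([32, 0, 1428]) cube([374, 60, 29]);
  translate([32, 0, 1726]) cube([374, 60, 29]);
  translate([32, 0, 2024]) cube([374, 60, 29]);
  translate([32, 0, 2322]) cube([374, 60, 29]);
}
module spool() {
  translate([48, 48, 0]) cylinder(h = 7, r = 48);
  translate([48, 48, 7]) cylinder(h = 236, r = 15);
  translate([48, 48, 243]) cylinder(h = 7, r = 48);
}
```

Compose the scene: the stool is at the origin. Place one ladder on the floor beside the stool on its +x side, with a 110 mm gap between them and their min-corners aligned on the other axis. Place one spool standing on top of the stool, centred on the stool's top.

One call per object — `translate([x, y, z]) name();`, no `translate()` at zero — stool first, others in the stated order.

stool();
translate([458, 0, 0]) ladder();
translate([126, 90, 416]) spool();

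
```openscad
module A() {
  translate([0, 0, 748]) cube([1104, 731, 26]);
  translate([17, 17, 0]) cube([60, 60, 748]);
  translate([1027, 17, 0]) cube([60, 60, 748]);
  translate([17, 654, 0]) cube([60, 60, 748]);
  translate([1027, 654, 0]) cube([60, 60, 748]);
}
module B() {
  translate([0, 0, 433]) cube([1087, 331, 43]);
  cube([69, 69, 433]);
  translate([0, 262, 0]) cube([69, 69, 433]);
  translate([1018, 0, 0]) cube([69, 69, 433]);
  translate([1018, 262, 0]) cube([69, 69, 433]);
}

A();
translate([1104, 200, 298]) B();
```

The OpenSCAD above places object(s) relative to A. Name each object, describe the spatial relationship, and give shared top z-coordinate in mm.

Both tops at z = 774 mm.

A is a table. B is a bench. The bench is beside the table with their tops flush at z = 774. The shared top z-coordinate is 774 mm.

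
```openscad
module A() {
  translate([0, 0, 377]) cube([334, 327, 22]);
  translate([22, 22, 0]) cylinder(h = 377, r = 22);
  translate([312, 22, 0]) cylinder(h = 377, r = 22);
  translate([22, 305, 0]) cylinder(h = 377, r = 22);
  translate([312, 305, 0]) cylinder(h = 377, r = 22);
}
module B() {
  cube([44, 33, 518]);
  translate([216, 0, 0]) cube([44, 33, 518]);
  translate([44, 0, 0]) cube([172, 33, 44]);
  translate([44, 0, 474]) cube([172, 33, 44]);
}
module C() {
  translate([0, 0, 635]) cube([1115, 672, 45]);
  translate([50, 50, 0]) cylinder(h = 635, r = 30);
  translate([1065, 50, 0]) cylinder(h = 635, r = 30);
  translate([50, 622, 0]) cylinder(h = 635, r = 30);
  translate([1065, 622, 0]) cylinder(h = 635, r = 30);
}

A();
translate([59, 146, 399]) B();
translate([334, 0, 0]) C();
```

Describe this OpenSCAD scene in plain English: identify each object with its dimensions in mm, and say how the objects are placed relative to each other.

A is a four-legged stool. The seat is a 334×327×22 mm slab whose top surface is at z = 399 mm; four round legs, each 44 mm in diameter, run from the floor (z = 0) to the underside of the seat, each leg's axis is inset half a diameter from the nearest pair of seat edges (so the leg's bounding box is flush with the corner).

B is a rectangular picture frame lying in the x–z plane (depth along y). The opening is 172 mm wide (x) by 430 mm tall (z), surrounded by a border 44 mm wide on all four sides. The frame is 33 mm deep and is made of two full-height vertical stiles with two horizontal rails fitted between them.

C is a table: top 1115 mm (x) × 672 mm (y), 45 mm thick, upper face at z = 680 mm, on four round legs of 60 mm diameter, each leg's bounding box inset 20 mm from the nearest pair of top edges, running from z = 0 to the bottom of the top.

The picture frame is on top of the stool. The table is against the stool's +x side, with their −y faces flush.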